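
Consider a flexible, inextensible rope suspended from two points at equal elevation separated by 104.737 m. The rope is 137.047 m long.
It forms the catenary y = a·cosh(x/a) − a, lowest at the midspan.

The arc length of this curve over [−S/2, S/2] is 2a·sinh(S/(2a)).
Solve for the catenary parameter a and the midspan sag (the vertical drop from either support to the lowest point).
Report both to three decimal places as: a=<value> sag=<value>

a=40.160 sag=39.265

seed: a₀ = √(S³/(24(L−S))) = √(104.737³/(24·32.310)) = 38.492498
iter 1: u=1.360486  f(a)=+3.125e+00  f'(a)=-2.011e+00  a ← 38.492498 − (+3.125e+00/-2.011e+00) = 40.046832
iter 2: u=1.307681  f(a)=+1.993e-01  f'(a)=-1.762e+00  a ← 40.046832 − (+1.993e-01/-1.762e+00) = 40.159943
iter 3: u=1.303998  f(a)=+9.322e-04  f'(a)=-1.745e+00  a ← 40.159943 − (+9.322e-04/-1.745e+00) = 40.160477
iter 4: u=1.303981  f(a)=+2.061e-08  f'(a)=-1.745e+00  a ← 40.160477 − (+2.061e-08/-1.745e+00) = 40.160477
iter 5: u=1.303981  f(a)=+0.000e+00  f'(a)=-1.745e+00  a ← 40.160477 − (+0.000e+00/-1.745e+00) = 40.160477
converged: |Δa| < 1e-12 after 5 iterations
sag = a·(cosh(S/(2a)) − 1) = 40.160477·(cosh(1.303981) − 1) = 39.264544
T_max/T_min = cosh(S/(2a)) = 1.977691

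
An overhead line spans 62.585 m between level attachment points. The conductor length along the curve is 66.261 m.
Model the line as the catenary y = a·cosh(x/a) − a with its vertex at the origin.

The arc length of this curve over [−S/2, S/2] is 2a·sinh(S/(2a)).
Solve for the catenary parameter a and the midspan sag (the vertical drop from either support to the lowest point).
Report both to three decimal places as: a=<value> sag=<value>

seed: a₀ = √(S³/(24(L−S))) = √(62.585³/(24·3.676)) = 52.712306
iter 1: u=0.593647  f(a)=+6.532e-02  f'(a)=-1.445e-01  a ← 52.712306 − (+6.532e-02/-1.445e-01) = 53.164501
iter 2: u=0.588598  f(a)=+8.501e-04  f'(a)=-1.407e-01  a ← 53.164501 − (+8.501e-04/-1.407e-01) = 53.170542
iter 3: u=0.588531  f(a)=+1.482e-07  f'(a)=-1.407e-01  a ← 53.170542 − (+1.482e-07/-1.407e-01) = 53.170543
iter 4: u=0.588531  f(a)=+0.000e+00  f'(a)=-1.407e-01  a ← 53.170543 − (+0.000e+00/-1.407e-01) = 53.170543
converged: |Δa| < 1e-12 after 4 iterations
sag = a·(cosh(S/(2a)) − 1) = 53.170543·(cosh(0.588531) − 1) = 9.477176
T_max/T_min = cosh(S/(2a)) = 1.178241

a=53.171 sag=9.477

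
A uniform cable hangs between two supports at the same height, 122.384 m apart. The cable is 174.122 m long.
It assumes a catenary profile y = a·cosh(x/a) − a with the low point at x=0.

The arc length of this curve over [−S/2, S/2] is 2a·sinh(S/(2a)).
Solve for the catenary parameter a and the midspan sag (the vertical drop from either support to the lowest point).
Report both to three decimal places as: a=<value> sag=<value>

seed: a₀ = √(S³/(24(L−S))) = √(122.384³/(24·51.738)) = 38.421696
iter 1: u=1.592642  f(a)=+6.972e+00  f'(a)=-3.441e+00  a ← 38.421696 − (+6.972e+00/-3.441e+00) = 40.447829
iter 2: u=1.512862  f(a)=+5.895e-01  f'(a)=-2.882e+00  a ← 40.447829 − (+5.895e-01/-2.882e+00) = 40.652388
iter 3: u=1.505250  f(a)=+5.074e-03  f'(a)=-2.832e+00  a ← 40.652388 − (+5.074e-03/-2.832e+00) = 40.654179
iter 4: u=1.505184  f(a)=+3.830e-07  f'(a)=-2.832e+00  a ← 40.654179 − (+3.830e-07/-2.832e+00) = 40.654179
iter 5: u=1.505184  f(a)=+0.000e+00  f'(a)=-2.832e+00  a ← 40.654179 − (+0.000e+00/-2.832e+00) = 40.654179
converged: |Δa| < 1e-12 after 5 iterations
sag = a·(cosh(S/(2a)) − 1) = 40.654179·(cosh(1.505184) − 1) = 55.431096
T_max/T_min = cosh(S/(2a)) = 2.363478

a=40.654 sag=55.431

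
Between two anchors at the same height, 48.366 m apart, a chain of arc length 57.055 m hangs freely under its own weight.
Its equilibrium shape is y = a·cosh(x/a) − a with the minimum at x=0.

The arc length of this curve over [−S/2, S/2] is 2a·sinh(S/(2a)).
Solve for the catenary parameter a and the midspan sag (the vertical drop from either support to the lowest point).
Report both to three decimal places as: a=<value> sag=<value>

seed: a₀ = √(S³/(24(L−S))) = √(48.366³/(24·8.689)) = 23.292695
iter 1: u=1.038223  f(a)=+4.805e-01  f'(a)=-8.296e-01  a ← 23.292695 − (+4.805e-01/-8.296e-01) = 23.871851
iter 2: u=1.013034  f(a)=+1.850e-02  f'(a)=-7.669e-01  a ← 23.871851 − (+1.850e-02/-7.669e-01) = 23.895982
iter 3: u=1.012011  f(a)=+2.988e-05  f'(a)=-7.644e-01  a ← 23.895982 − (+2.988e-05/-7.644e-01) = 23.896021
iter 4: u=1.012009  f(a)=+7.820e-11  f'(a)=-7.644e-01  a ← 23.896021 − (+7.820e-11/-7.644e-01) = 23.896021
iter 5: u=1.012009  f(a)=+0.000e+00  f'(a)=-7.644e-01  a ← 23.896021 − (+0.000e+00/-7.644e-01) = 23.896021
converged: |Δa| < 1e-12 after 5 iterations
sag = a·(cosh(S/(2a)) − 1) = 23.896021·(cosh(1.012009) − 1) = 13.317392
T_max/T_min = cosh(S/(2a)) = 1.557306

a=23.896 sag=13.317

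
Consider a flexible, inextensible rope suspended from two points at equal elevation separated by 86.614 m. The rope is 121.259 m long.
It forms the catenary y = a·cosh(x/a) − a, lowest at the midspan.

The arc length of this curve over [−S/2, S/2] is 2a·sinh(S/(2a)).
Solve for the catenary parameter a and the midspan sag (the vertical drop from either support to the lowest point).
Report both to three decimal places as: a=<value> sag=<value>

seed: a₀ = √(S³/(24(L−S))) = √(86.614³/(24·34.645)) = 27.954790
iter 1: u=1.549180  f(a)=+4.403e+00  f'(a)=-3.127e+00  a ← 27.954790 − (+4.403e+00/-3.127e+00) = 29.362921
iter 2: u=1.474887  f(a)=+3.545e-01  f'(a)=-2.642e+00  a ← 29.362921 − (+3.545e-01/-2.642e+00) = 29.497129
iter 3: u=1.468177  f(a)=+2.744e-03  f'(a)=-2.601e+00  a ← 29.497129 − (+2.744e-03/-2.601e+00) = 29.498184
iter 4: u=1.468124  f(a)=+1.672e-07  f'(a)=-2.601e+00  a ← 29.498184 − (+1.672e-07/-2.601e+00) = 29.498184
iter 5: u=1.468124  f(a)=-4.263e-14  f'(a)=-2.601e+00  a ← 29.498184 − (-4.263e-14/-2.601e+00) = 29.498184
converged: |Δa| < 1e-12 after 5 iterations
sag = a·(cosh(S/(2a)) − 1) = 29.498184·(cosh(1.468124) − 1) = 37.926434
T_max/T_min = cosh(S/(2a)) = 2.285721

a=29.498 sag=37.926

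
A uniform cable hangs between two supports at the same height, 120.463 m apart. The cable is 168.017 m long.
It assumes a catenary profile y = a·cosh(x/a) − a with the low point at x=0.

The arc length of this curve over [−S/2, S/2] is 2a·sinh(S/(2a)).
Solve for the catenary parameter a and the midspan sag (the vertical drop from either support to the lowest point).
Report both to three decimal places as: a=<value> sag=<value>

seed: a₀ = √(S³/(24(L−S))) = √(120.463³/(24·47.554)) = 39.136444
iter 1: u=1.539013  f(a)=+5.960e+00  f'(a)=-3.057e+00  a ← 39.136444 − (+5.960e+00/-3.057e+00) = 41.086293
iter 2: u=1.465976  f(a)=+4.744e-01  f'(a)=-2.588e+00  a ← 41.086293 − (+4.744e-01/-2.588e+00) = 41.269603
iter 3: u=1.459464  f(a)=+3.579e-03  f'(a)=-2.549e+00  a ← 41.269603 − (+3.579e-03/-2.549e+00) = 41.271007
iter 4: u=1.459414  f(a)=+2.072e-07  f'(a)=-2.549e+00  a ← 41.271007 − (+2.072e-07/-2.549e+00) = 41.271007
iter 5: u=1.459414  f(a)=+0.000e+00  f'(a)=-2.549e+00  a ← 41.271007 − (+0.000e+00/-2.549e+00) = 41.271007
converged: |Δa| < 1e-12 after 5 iterations
sag = a·(cosh(S/(2a)) − 1) = 41.271007·(cosh(1.459414) − 1) = 52.327733
T_max/T_min = cosh(S/(2a)) = 2.267905

a=41.271 sag=52.328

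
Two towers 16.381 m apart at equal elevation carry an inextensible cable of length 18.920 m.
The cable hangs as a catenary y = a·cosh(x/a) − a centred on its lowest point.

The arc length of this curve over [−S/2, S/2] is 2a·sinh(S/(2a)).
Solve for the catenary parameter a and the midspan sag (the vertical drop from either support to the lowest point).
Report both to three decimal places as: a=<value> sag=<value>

seed: a₀ = √(S³/(24(L−S))) = √(16.381³/(24·2.539)) = 8.493245
iter 1: u=0.964355  f(a)=+1.207e-01  f'(a)=-6.554e-01  a ← 8.493245 − (+1.207e-01/-6.554e-01) = 8.677430
iter 2: u=0.943885  f(a)=+4.038e-03  f'(a)=-6.122e-01  a ← 8.677430 − (+4.038e-03/-6.122e-01) = 8.684027
iter 3: u=0.943168  f(a)=+4.866e-06  f'(a)=-6.107e-01  a ← 8.684027 − (+4.866e-06/-6.107e-01) = 8.684035
iter 4: u=0.943168  f(a)=+7.088e-12  f'(a)=-6.107e-01  a ← 8.684035 − (+7.088e-12/-6.107e-01) = 8.684035
iter 5: u=0.943168  f(a)=+0.000e+00  f'(a)=-6.107e-01  a ← 8.684035 − (+0.000e+00/-6.107e-01) = 8.684035
converged: |Δa| < 1e-12 after 5 iterations
sag = a·(cosh(S/(2a)) − 1) = 8.684035·(cosh(0.943168) − 1) = 4.157463
T_max/T_min = cosh(S/(2a)) = 1.478748

a=8.684 sag=4.157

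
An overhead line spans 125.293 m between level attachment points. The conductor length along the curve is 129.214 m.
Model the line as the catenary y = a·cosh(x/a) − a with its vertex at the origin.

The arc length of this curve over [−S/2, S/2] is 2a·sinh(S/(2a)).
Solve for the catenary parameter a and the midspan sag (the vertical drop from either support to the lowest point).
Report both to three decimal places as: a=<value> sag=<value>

a=145.246 sag=13.721

seed: a₀ = √(S³/(24(L−S))) = √(125.293³/(24·3.921)) = 144.572659
iter 1: u=0.433322  f(a)=+3.698e-02  f'(a)=-5.527e-02  a ← 144.572659 − (+3.698e-02/-5.527e-02) = 145.241707
iter 2: u=0.431326  f(a)=+2.583e-04  f'(a)=-5.450e-02  a ← 145.241707 − (+2.583e-04/-5.450e-02) = 145.246446
iter 3: u=0.431312  f(a)=+1.279e-08  f'(a)=-5.449e-02  a ← 145.246446 − (+1.279e-08/-5.449e-02) = 145.246446
iter 4: u=0.431312  f(a)=+0.000e+00  f'(a)=-5.449e-02  a ← 145.246446 − (+0.000e+00/-5.449e-02) = 145.246446
converged: |Δa| < 1e-12 after 4 iterations
sag = a·(cosh(S/(2a)) − 1) = 145.246446·(cosh(0.431312) − 1) = 13.720829
T_max/T_min = cosh(S/(2a)) = 1.094466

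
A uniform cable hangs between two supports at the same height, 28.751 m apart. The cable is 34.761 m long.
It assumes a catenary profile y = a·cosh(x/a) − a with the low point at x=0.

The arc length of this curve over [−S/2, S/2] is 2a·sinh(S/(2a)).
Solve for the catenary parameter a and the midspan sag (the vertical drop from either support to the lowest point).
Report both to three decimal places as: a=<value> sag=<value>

seed: a₀ = √(S³/(24(L−S))) = √(28.751³/(24·6.010)) = 12.836203
iter 1: u=1.119918  f(a)=+3.883e-01  f'(a)=-1.059e+00  a ← 12.836203 − (+3.883e-01/-1.059e+00) = 13.202828
iter 2: u=1.088820  f(a)=+1.726e-02  f'(a)=-9.670e-01  a ← 13.202828 − (+1.726e-02/-9.670e-01) = 13.220676
iter 3: u=1.087350  f(a)=+3.760e-05  f'(a)=-9.628e-01  a ← 13.220676 − (+3.760e-05/-9.628e-01) = 13.220715
iter 4: u=1.087347  f(a)=+1.793e-10  f'(a)=-9.628e-01  a ← 13.220715 − (+1.793e-10/-9.628e-01) = 13.220715
iter 5: u=1.087347  f(a)=-7.105e-15  f'(a)=-9.628e-01  a ← 13.220715 − (-7.105e-15/-9.628e-01) = 13.220715
converged: |Δa| < 1e-12 after 5 iterations
sag = a·(cosh(S/(2a)) − 1) = 13.220715·(cosh(1.087347) − 1) = 8.616617
T_max/T_min = cosh(S/(2a)) = 1.651751

a=13.221 sag=8.617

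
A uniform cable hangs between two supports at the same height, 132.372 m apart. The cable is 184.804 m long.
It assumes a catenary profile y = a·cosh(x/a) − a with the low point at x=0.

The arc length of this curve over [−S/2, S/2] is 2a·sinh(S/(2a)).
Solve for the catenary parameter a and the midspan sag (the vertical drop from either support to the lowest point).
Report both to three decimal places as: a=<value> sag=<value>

a=45.282 sag=57.619

seed: a₀ = √(S³/(24(L−S))) = √(132.372³/(24·52.432)) = 42.932914
iter 1: u=1.541614  f(a)=+6.595e+00  f'(a)=-3.074e+00  a ← 42.932914 − (+6.595e+00/-3.074e+00) = 45.077945
iter 2: u=1.468257  f(a)=+5.265e-01  f'(a)=-2.602e+00  a ← 45.077945 − (+5.265e-01/-2.602e+00) = 45.280315
iter 3: u=1.461695  f(a)=+3.998e-03  f'(a)=-2.562e+00  a ← 45.280315 − (+3.998e-03/-2.562e+00) = 45.281876
iter 4: u=1.461644  f(a)=+2.345e-07  f'(a)=-2.562e+00  a ← 45.281876 − (+2.345e-07/-2.562e+00) = 45.281876
iter 5: u=1.461644  f(a)=+2.842e-14  f'(a)=-2.562e+00  a ← 45.281876 − (+2.842e-14/-2.562e+00) = 45.281876
converged: |Δa| < 1e-12 after 5 iterations
sag = a·(cosh(S/(2a)) − 1) = 45.281876·(cosh(1.461644) − 1) = 57.618940
T_max/T_min = cosh(S/(2a)) = 2.272450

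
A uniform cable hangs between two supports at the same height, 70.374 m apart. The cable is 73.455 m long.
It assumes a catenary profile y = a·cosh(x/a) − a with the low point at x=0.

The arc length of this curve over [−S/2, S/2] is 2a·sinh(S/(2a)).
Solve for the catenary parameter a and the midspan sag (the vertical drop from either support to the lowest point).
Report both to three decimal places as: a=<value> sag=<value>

seed: a₀ = √(S³/(24(L−S))) = √(70.374³/(24·3.081)) = 68.654164
iter 1: u=0.512525  f(a)=+4.072e-02  f'(a)=-9.213e-02  a ← 68.654164 − (+4.072e-02/-9.213e-02) = 69.096131
iter 2: u=0.509247  f(a)=+3.966e-04  f'(a)=-9.035e-02  a ← 69.096131 − (+3.966e-04/-9.035e-02) = 69.100520
iter 3: u=0.509215  f(a)=+3.843e-08  f'(a)=-9.033e-02  a ← 69.100520 − (+3.843e-08/-9.033e-02) = 69.100521
iter 4: u=0.509215  f(a)=+0.000e+00  f'(a)=-9.033e-02  a ← 69.100521 − (+0.000e+00/-9.033e-02) = 69.100521
converged: |Δa| < 1e-12 after 4 iterations
sag = a·(cosh(S/(2a)) − 1) = 69.100521·(cosh(0.509215) − 1) = 9.154135
T_max/T_min = cosh(S/(2a)) = 1.132476

a=69.101 sag=9.154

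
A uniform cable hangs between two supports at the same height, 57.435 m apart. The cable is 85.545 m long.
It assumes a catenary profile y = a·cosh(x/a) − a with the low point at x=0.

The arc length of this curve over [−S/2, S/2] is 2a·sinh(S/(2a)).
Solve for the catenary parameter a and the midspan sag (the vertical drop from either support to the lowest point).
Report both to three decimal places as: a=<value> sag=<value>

a=17.872 sag=28.484

seed: a₀ = √(S³/(24(L−S))) = √(57.435³/(24·28.110)) = 16.758259
iter 1: u=1.713633  f(a)=+4.428e+00  f'(a)=-4.449e+00  a ← 16.758259 − (+4.428e+00/-4.449e+00) = 17.753524
iter 2: u=1.617566  f(a)=+4.251e-01  f'(a)=-3.632e+00  a ← 17.753524 − (+4.251e-01/-3.632e+00) = 17.870564
iter 3: u=1.606972  f(a)=+4.838e-03  f'(a)=-3.550e+00  a ← 17.870564 − (+4.838e-03/-3.550e+00) = 17.871927
iter 4: u=1.606850  f(a)=+6.422e-07  f'(a)=-3.549e+00  a ← 17.871927 − (+6.422e-07/-3.549e+00) = 17.871927
iter 5: u=1.606850  f(a)=+0.000e+00  f'(a)=-3.549e+00  a ← 17.871927 − (+0.000e+00/-3.549e+00) = 17.871927
converged: |Δa| < 1e-12 after 5 iterations
sag = a·(cosh(S/(2a)) − 1) = 17.871927·(cosh(1.606850) − 1) = 28.484222
T_max/T_min = cosh(S/(2a)) = 2.593797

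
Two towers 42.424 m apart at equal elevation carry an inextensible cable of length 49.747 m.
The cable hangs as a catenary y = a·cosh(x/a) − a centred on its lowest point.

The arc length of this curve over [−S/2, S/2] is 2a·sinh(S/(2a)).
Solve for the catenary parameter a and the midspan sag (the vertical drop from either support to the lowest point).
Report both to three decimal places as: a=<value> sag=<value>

seed: a₀ = √(S³/(24(L−S))) = √(42.424³/(24·7.323)) = 20.843339
iter 1: u=1.017687  f(a)=+3.887e-01  f'(a)=-7.782e-01  a ← 20.843339 − (+3.887e-01/-7.782e-01) = 21.342836
iter 2: u=0.993870  f(a)=+1.441e-02  f'(a)=-7.215e-01  a ← 21.342836 − (+1.441e-02/-7.215e-01) = 21.362812
iter 3: u=0.992940  f(a)=+2.150e-05  f'(a)=-7.193e-01  a ← 21.362812 − (+2.150e-05/-7.193e-01) = 21.362842
iter 4: u=0.992939  f(a)=+4.800e-11  f'(a)=-7.193e-01  a ← 21.362842 − (+4.800e-11/-7.193e-01) = 21.362842
iter 5: u=0.992939  f(a)=-7.105e-15  f'(a)=-7.193e-01  a ← 21.362842 − (-7.105e-15/-7.193e-01) = 21.362842
converged: |Δa| < 1e-12 after 5 iterations
sag = a·(cosh(S/(2a)) − 1) = 21.362842·(cosh(0.992939) − 1) = 11.425296
T_max/T_min = cosh(S/(2a)) = 1.534821

a=21.363 sag=11.425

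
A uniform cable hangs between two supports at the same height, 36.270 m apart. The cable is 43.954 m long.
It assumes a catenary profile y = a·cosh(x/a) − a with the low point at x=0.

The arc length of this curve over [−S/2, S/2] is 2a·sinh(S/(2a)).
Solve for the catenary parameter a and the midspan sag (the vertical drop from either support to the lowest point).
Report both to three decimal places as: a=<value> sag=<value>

a=16.573 sag=10.952

seed: a₀ = √(S³/(24(L−S))) = √(36.270³/(24·7.684)) = 16.085036
iter 1: u=1.127445  f(a)=+5.034e-01  f'(a)=-1.083e+00  a ← 16.085036 − (+5.034e-01/-1.083e+00) = 16.550077
iter 2: u=1.095765  f(a)=+2.266e-02  f'(a)=-9.871e-01  a ← 16.550077 − (+2.266e-02/-9.871e-01) = 16.573031
iter 3: u=1.094248  f(a)=+5.068e-05  f'(a)=-9.826e-01  a ← 16.573031 − (+5.068e-05/-9.826e-01) = 16.573083
iter 4: u=1.094244  f(a)=+2.549e-10  f'(a)=-9.826e-01  a ← 16.573083 − (+2.549e-10/-9.826e-01) = 16.573083
iter 5: u=1.094244  f(a)=+7.105e-15  f'(a)=-9.826e-01  a ← 16.573083 − (+7.105e-15/-9.826e-01) = 16.573083
converged: |Δa| < 1e-12 after 5 iterations
sag = a·(cosh(S/(2a)) − 1) = 16.573083·(cosh(1.094244) − 1) = 10.952462
T_max/T_min = cosh(S/(2a)) = 1.660858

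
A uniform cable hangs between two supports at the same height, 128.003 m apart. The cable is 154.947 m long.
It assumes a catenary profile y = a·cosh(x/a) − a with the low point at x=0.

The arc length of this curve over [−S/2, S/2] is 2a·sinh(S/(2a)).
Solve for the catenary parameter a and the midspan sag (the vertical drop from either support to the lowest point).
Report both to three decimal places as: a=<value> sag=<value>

a=58.667 sag=38.513

seed: a₀ = √(S³/(24(L−S))) = √(128.003³/(24·26.944)) = 56.949979
iter 1: u=1.123820  f(a)=+1.754e+00  f'(a)=-1.071e+00  a ← 56.949979 − (+1.754e+00/-1.071e+00) = 58.586881
iter 2: u=1.092420  f(a)=+7.844e-02  f'(a)=-9.774e-01  a ← 58.586881 − (+7.844e-02/-9.774e-01) = 58.667144
iter 3: u=1.090926  f(a)=+1.733e-04  f'(a)=-9.730e-01  a ← 58.667144 − (+1.733e-04/-9.730e-01) = 58.667322
iter 4: u=1.090922  f(a)=+8.494e-10  f'(a)=-9.730e-01  a ← 58.667322 − (+8.494e-10/-9.730e-01) = 58.667322
iter 5: u=1.090922  f(a)=+2.842e-14  f'(a)=-9.730e-01  a ← 58.667322 − (+2.842e-14/-9.730e-01) = 58.667322
converged: |Δa| < 1e-12 after 5 iterations
sag = a·(cosh(S/(2a)) − 1) = 58.667322·(cosh(1.090922) − 1) = 38.512912
T_max/T_min = cosh(S/(2a)) = 1.656463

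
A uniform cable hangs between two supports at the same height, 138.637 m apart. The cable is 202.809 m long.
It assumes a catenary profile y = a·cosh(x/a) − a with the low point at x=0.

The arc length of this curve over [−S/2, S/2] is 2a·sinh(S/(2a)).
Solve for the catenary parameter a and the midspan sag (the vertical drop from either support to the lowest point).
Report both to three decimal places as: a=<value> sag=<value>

seed: a₀ = √(S³/(24(L−S))) = √(138.637³/(24·64.172)) = 41.594923
iter 1: u=1.666514  f(a)=+9.524e+00  f'(a)=-4.032e+00  a ← 41.594923 − (+9.524e+00/-4.032e+00) = 43.956938
iter 2: u=1.576964  f(a)=+8.715e-01  f'(a)=-3.325e+00  a ← 43.956938 − (+8.715e-01/-3.325e+00) = 44.219026
iter 3: u=1.567617  f(a)=+8.920e-03  f'(a)=-3.257e+00  a ← 44.219026 − (+8.920e-03/-3.257e+00) = 44.221765
iter 4: u=1.567520  f(a)=+9.556e-07  f'(a)=-3.257e+00  a ← 44.221765 − (+9.556e-07/-3.257e+00) = 44.221765
iter 5: u=1.567520  f(a)=+2.842e-14  f'(a)=-3.257e+00  a ← 44.221765 − (+2.842e-14/-3.257e+00) = 44.221765
converged: |Δa| < 1e-12 after 5 iterations
sag = a·(cosh(S/(2a)) − 1) = 44.221765·(cosh(1.567520) − 1) = 66.405705
T_max/T_min = cosh(S/(2a)) = 2.501652

a=44.222 sag=66.406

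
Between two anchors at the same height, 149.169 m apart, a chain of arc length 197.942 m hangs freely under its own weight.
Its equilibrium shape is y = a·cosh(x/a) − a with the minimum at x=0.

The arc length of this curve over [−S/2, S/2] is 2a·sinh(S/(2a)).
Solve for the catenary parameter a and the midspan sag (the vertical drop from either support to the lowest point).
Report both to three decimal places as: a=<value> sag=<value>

a=55.687 sag=57.875

seed: a₀ = √(S³/(24(L−S))) = √(149.169³/(24·48.773)) = 53.250356
iter 1: u=1.400639  f(a)=+5.014e+00  f'(a)=-2.217e+00  a ← 53.250356 − (+5.014e+00/-2.217e+00) = 55.511544
iter 2: u=1.343585  f(a)=+3.370e-01  f'(a)=-1.928e+00  a ← 55.511544 − (+3.370e-01/-1.928e+00) = 55.686326
iter 3: u=1.339368  f(a)=+1.766e-03  f'(a)=-1.908e+00  a ← 55.686326 − (+1.766e-03/-1.908e+00) = 55.687251
iter 4: u=1.339346  f(a)=+4.903e-08  f'(a)=-1.908e+00  a ← 55.687251 − (+4.903e-08/-1.908e+00) = 55.687251
iter 5: u=1.339346  f(a)=+0.000e+00  f'(a)=-1.908e+00  a ← 55.687251 − (+0.000e+00/-1.908e+00) = 55.687251
converged: |Δa| < 1e-12 after 5 iterations
sag = a·(cosh(S/(2a)) − 1) = 55.687251·(cosh(1.339346) − 1) = 57.874753
T_max/T_min = cosh(S/(2a)) = 2.039282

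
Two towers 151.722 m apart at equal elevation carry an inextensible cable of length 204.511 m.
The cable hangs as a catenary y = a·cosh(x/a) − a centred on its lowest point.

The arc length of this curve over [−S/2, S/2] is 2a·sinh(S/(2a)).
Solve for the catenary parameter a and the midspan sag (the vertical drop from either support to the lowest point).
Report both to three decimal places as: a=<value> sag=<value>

a=55.051 sag=61.082

seed: a₀ = √(S³/(24(L−S))) = √(151.722³/(24·52.789)) = 52.504376
iter 1: u=1.444851  f(a)=+5.792e+00  f'(a)=-2.463e+00  a ← 52.504376 − (+5.792e+00/-2.463e+00) = 54.855855
iter 2: u=1.382915  f(a)=+4.118e-01  f'(a)=-2.124e+00  a ← 54.855855 − (+4.118e-01/-2.124e+00) = 55.049731
iter 3: u=1.378045  f(a)=+2.435e-03  f'(a)=-2.099e+00  a ← 55.049731 − (+2.435e-03/-2.099e+00) = 55.050891
iter 4: u=1.378016  f(a)=+8.618e-08  f'(a)=-2.099e+00  a ← 55.050891 − (+8.618e-08/-2.099e+00) = 55.050891
iter 5: u=1.378016  f(a)=+0.000e+00  f'(a)=-2.099e+00  a ← 55.050891 − (+0.000e+00/-2.099e+00) = 55.050891
converged: |Δa| < 1e-12 after 5 iterations
sag = a·(cosh(S/(2a)) − 1) = 55.050891·(cosh(1.378016) − 1) = 61.081740
T_max/T_min = cosh(S/(2a)) = 2.109550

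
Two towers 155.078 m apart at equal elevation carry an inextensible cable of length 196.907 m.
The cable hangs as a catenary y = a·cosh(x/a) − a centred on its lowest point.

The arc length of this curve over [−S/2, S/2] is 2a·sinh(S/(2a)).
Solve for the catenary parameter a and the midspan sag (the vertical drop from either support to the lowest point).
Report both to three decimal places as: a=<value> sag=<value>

a=63.278 sag=53.757

seed: a₀ = √(S³/(24(L−S))) = √(155.078³/(24·41.829)) = 60.951013
iter 1: u=1.272153  f(a)=+3.518e+00  f'(a)=-1.608e+00  a ← 60.951013 − (+3.518e+00/-1.608e+00) = 63.139043
iter 2: u=1.228067  f(a)=+1.983e-01  f'(a)=-1.431e+00  a ← 63.139043 − (+1.983e-01/-1.431e+00) = 63.277604
iter 3: u=1.225378  f(a)=+7.135e-04  f'(a)=-1.421e+00  a ← 63.277604 − (+7.135e-04/-1.421e+00) = 63.278107
iter 4: u=1.225369  f(a)=+9.308e-09  f'(a)=-1.421e+00  a ← 63.278107 − (+9.308e-09/-1.421e+00) = 63.278107
iter 5: u=1.225369  f(a)=-8.527e-14  f'(a)=-1.421e+00  a ← 63.278107 − (-8.527e-14/-1.421e+00) = 63.278107
converged: |Δa| < 1e-12 after 5 iterations
sag = a·(cosh(S/(2a)) − 1) = 63.278107·(cosh(1.225369) − 1) = 53.756975
T_max/T_min = cosh(S/(2a)) = 1.849535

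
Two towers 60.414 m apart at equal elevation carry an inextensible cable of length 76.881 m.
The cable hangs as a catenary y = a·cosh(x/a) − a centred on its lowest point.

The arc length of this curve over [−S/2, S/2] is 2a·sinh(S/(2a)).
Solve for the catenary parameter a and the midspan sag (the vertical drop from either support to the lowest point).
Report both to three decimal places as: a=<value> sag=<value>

a=24.532 sag=21.070

seed: a₀ = √(S³/(24(L−S))) = √(60.414³/(24·16.467)) = 23.620741
iter 1: u=1.278834  f(a)=+1.400e+00  f'(a)=-1.636e+00  a ← 23.620741 − (+1.400e+00/-1.636e+00) = 24.476566
iter 2: u=1.234119  f(a)=+7.969e-02  f'(a)=-1.455e+00  a ← 24.476566 − (+7.969e-02/-1.455e+00) = 24.531353
iter 3: u=1.231363  f(a)=+2.927e-04  f'(a)=-1.444e+00  a ← 24.531353 − (+2.927e-04/-1.444e+00) = 24.531556
iter 4: u=1.231353  f(a)=+3.979e-09  f'(a)=-1.444e+00  a ← 24.531556 − (+3.979e-09/-1.444e+00) = 24.531556
iter 5: u=1.231353  f(a)=+1.421e-14  f'(a)=-1.444e+00  a ← 24.531556 − (+1.421e-14/-1.444e+00) = 24.531556
converged: |Δa| < 1e-12 after 5 iterations
sag = a·(cosh(S/(2a)) − 1) = 24.531556·(cosh(1.231353) − 1) = 21.069642
T_max/T_min = cosh(S/(2a)) = 1.858879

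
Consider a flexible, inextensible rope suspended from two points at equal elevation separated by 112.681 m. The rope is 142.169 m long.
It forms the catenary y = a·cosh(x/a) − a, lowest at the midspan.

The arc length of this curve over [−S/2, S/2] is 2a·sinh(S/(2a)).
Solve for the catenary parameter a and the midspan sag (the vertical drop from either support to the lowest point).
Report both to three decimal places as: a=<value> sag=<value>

a=46.630 sag=38.384

seed: a₀ = √(S³/(24(L−S))) = √(112.681³/(24·29.488)) = 44.962221
iter 1: u=1.253063  f(a)=+2.404e+00  f'(a)=-1.530e+00  a ← 44.962221 − (+2.404e+00/-1.530e+00) = 46.533635
iter 2: u=1.210748  f(a)=+1.318e-01  f'(a)=-1.366e+00  a ← 46.533635 − (+1.318e-01/-1.366e+00) = 46.630085
iter 3: u=1.208244  f(a)=+4.467e-04  f'(a)=-1.357e+00  a ← 46.630085 − (+4.467e-04/-1.357e+00) = 46.630414
iter 4: u=1.208235  f(a)=+5.174e-09  f'(a)=-1.357e+00  a ← 46.630414 − (+5.174e-09/-1.357e+00) = 46.630414
iter 5: u=1.208235  f(a)=+0.000e+00  f'(a)=-1.357e+00  a ← 46.630414 − (+0.000e+00/-1.357e+00) = 46.630414
converged: |Δa| < 1e-12 after 5 iterations
sag = a·(cosh(S/(2a)) − 1) = 46.630414·(cosh(1.208235) − 1) = 38.383712
T_max/T_min = cosh(S/(2a)) = 1.823148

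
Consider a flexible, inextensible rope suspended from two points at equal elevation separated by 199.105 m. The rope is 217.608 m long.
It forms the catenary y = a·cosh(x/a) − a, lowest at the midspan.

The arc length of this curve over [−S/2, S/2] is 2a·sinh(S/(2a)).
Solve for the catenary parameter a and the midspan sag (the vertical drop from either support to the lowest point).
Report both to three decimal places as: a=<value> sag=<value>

seed: a₀ = √(S³/(24(L−S))) = √(199.105³/(24·18.503)) = 133.320383
iter 1: u=0.746716  f(a)=+5.228e-01  f'(a)=-2.934e-01  a ← 133.320383 − (+5.228e-01/-2.934e-01) = 135.102327
iter 2: u=0.736867  f(a)=+1.067e-02  f'(a)=-2.815e-01  a ← 135.102327 − (+1.067e-02/-2.815e-01) = 135.140214
iter 3: u=0.736661  f(a)=+4.645e-06  f'(a)=-2.813e-01  a ← 135.140214 − (+4.645e-06/-2.813e-01) = 135.140231
iter 4: u=0.736661  f(a)=+8.811e-13  f'(a)=-2.813e-01  a ← 135.140231 − (+8.811e-13/-2.813e-01) = 135.140231
converged: |Δa| < 1e-12 after 4 iterations
sag = a·(cosh(S/(2a)) − 1) = 135.140231·(cosh(0.736661) − 1) = 38.356721
T_max/T_min = cosh(S/(2a)) = 1.283829

a=135.140 sag=38.357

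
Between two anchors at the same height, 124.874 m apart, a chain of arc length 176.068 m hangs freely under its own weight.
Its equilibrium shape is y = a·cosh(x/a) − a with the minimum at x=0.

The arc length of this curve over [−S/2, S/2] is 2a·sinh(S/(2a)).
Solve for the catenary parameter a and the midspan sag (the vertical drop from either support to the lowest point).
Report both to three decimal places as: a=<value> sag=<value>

a=42.059 sag=55.506

seed: a₀ = √(S³/(24(L−S))) = √(124.874³/(24·51.194)) = 39.810065
iter 1: u=1.568372  f(a)=+6.678e+00  f'(a)=-3.263e+00  a ← 39.810065 − (+6.678e+00/-3.263e+00) = 41.856806
iter 2: u=1.491681  f(a)=+5.496e-01  f'(a)=-2.746e+00  a ← 41.856806 − (+5.496e-01/-2.746e+00) = 42.056944
iter 3: u=1.484582  f(a)=+4.459e-03  f'(a)=-2.702e+00  a ← 42.056944 − (+4.459e-03/-2.702e+00) = 42.058595
iter 4: u=1.484524  f(a)=+2.989e-07  f'(a)=-2.701e+00  a ← 42.058595 − (+2.989e-07/-2.701e+00) = 42.058595
iter 5: u=1.484524  f(a)=+0.000e+00  f'(a)=-2.701e+00  a ← 42.058595 − (+0.000e+00/-2.701e+00) = 42.058595
converged: |Δa| < 1e-12 after 5 iterations
sag = a·(cosh(S/(2a)) − 1) = 42.058595·(cosh(1.484524) − 1) = 55.506309
T_max/T_min = cosh(S/(2a)) = 2.319738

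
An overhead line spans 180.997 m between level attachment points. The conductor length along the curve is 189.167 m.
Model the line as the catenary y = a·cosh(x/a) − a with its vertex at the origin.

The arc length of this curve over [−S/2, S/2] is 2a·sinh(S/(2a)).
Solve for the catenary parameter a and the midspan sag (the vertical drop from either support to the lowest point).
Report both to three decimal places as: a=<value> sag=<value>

seed: a₀ = √(S³/(24(L−S))) = √(180.997³/(24·8.170)) = 173.896330
iter 1: u=0.520416  f(a)=+1.114e-01  f'(a)=-9.653e-02  a ← 173.896330 − (+1.114e-01/-9.653e-02) = 175.049829
iter 2: u=0.516987  f(a)=+1.118e-03  f'(a)=-9.460e-02  a ← 175.049829 − (+1.118e-03/-9.460e-02) = 175.061643
iter 3: u=0.516952  f(a)=+1.151e-07  f'(a)=-9.458e-02  a ← 175.061643 − (+1.151e-07/-9.458e-02) = 175.061645
iter 4: u=0.516952  f(a)=+2.842e-14  f'(a)=-9.458e-02  a ← 175.061645 − (+2.842e-14/-9.458e-02) = 175.061645
converged: |Δa| < 1e-12 after 4 iterations
sag = a·(cosh(S/(2a)) − 1) = 175.061645·(cosh(0.516952) − 1) = 23.917294
T_max/T_min = cosh(S/(2a)) = 1.136622

a=175.062 sag=23.917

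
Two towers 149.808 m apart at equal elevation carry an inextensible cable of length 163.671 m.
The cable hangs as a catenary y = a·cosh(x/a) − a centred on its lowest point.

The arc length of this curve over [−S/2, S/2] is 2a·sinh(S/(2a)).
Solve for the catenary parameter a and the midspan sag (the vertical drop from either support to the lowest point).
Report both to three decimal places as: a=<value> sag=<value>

seed: a₀ = √(S³/(24(L−S))) = √(149.808³/(24·13.863)) = 100.523656
iter 1: u=0.745138  f(a)=+3.900e-01  f'(a)=-2.914e-01  a ← 100.523656 − (+3.900e-01/-2.914e-01) = 101.861804
iter 2: u=0.735349  f(a)=+7.924e-03  f'(a)=-2.797e-01  a ← 101.861804 − (+7.924e-03/-2.797e-01) = 101.890134
iter 3: u=0.735145  f(a)=+3.422e-06  f'(a)=-2.795e-01  a ← 101.890134 − (+3.422e-06/-2.795e-01) = 101.890146
iter 4: u=0.735145  f(a)=+6.537e-13  f'(a)=-2.795e-01  a ← 101.890146 − (+6.537e-13/-2.795e-01) = 101.890146
converged: |Δa| < 1e-12 after 4 iterations
sag = a·(cosh(S/(2a)) − 1) = 101.890146·(cosh(0.735145) − 1) = 28.795167
T_max/T_min = cosh(S/(2a)) = 1.282610

a=101.890 sag=28.795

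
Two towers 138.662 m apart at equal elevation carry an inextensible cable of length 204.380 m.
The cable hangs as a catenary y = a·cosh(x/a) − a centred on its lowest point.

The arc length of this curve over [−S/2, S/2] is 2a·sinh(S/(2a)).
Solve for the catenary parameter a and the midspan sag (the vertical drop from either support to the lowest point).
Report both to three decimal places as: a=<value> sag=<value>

a=43.767 sag=67.401

seed: a₀ = √(S³/(24(L−S))) = √(138.662³/(24·65.718)) = 41.113874
iter 1: u=1.686316  f(a)=+1.000e+01  f'(a)=-4.203e+00  a ← 41.113874 − (+1.000e+01/-4.203e+00) = 43.493495
iter 2: u=1.594054  f(a)=+9.341e-01  f'(a)=-3.452e+00  a ← 43.493495 − (+9.341e-01/-3.452e+00) = 43.764117
iter 3: u=1.584197  f(a)=+1.000e-02  f'(a)=-3.378e+00  a ← 43.764117 − (+1.000e-02/-3.378e+00) = 43.767077
iter 4: u=1.584090  f(a)=+1.173e-06  f'(a)=-3.377e+00  a ← 43.767077 − (+1.173e-06/-3.377e+00) = 43.767077
iter 5: u=1.584090  f(a)=+0.000e+00  f'(a)=-3.377e+00  a ← 43.767077 − (+0.000e+00/-3.377e+00) = 43.767077
converged: |Δa| < 1e-12 after 5 iterations
sag = a·(cosh(S/(2a)) − 1) = 43.767077·(cosh(1.584090) − 1) = 67.401053
T_max/T_min = cosh(S/(2a)) = 2.539994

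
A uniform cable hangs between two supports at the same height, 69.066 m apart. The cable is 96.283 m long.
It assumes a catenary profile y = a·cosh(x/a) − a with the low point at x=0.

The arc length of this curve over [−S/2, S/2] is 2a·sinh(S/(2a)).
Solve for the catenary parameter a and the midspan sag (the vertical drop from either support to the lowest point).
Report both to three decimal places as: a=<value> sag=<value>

seed: a₀ = √(S³/(24(L−S))) = √(69.066³/(24·27.217)) = 22.457981
iter 1: u=1.537672  f(a)=+3.405e+00  f'(a)=-3.047e+00  a ← 22.457981 − (+3.405e+00/-3.047e+00) = 23.575250
iter 2: u=1.464799  f(a)=+2.706e-01  f'(a)=-2.581e+00  a ← 23.575250 − (+2.706e-01/-2.581e+00) = 23.680097
iter 3: u=1.458313  f(a)=+2.035e-03  f'(a)=-2.542e+00  a ← 23.680097 − (+2.035e-03/-2.542e+00) = 23.680898
iter 4: u=1.458264  f(a)=+1.170e-07  f'(a)=-2.542e+00  a ← 23.680898 − (+1.170e-07/-2.542e+00) = 23.680898
iter 5: u=1.458264  f(a)=+0.000e+00  f'(a)=-2.542e+00  a ← 23.680898 − (+0.000e+00/-2.542e+00) = 23.680898
converged: |Δa| < 1e-12 after 5 iterations
sag = a·(cosh(S/(2a)) − 1) = 23.680898·(cosh(1.458264) − 1) = 29.969721
T_max/T_min = cosh(S/(2a)) = 2.265565

a=23.681 sag=29.970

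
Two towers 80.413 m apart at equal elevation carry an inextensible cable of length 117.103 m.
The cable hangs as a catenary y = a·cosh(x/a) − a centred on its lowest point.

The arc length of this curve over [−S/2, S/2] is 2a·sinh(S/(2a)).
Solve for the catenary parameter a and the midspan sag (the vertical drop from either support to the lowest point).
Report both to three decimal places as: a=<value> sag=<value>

a=25.815 sag=38.175

seed: a₀ = √(S³/(24(L−S))) = √(80.413³/(24·36.690)) = 24.300204
iter 1: u=1.654575  f(a)=+5.362e+00  f'(a)=-3.931e+00  a ← 24.300204 − (+5.362e+00/-3.931e+00) = 25.664140
iter 2: u=1.566641  f(a)=+4.846e-01  f'(a)=-3.250e+00  a ← 25.664140 − (+4.846e-01/-3.250e+00) = 25.813232
iter 3: u=1.557593  f(a)=+4.826e-03  f'(a)=-3.186e+00  a ← 25.813232 − (+4.826e-03/-3.186e+00) = 25.814747
iter 4: u=1.557501  f(a)=+4.892e-07  f'(a)=-3.185e+00  a ← 25.814747 − (+4.892e-07/-3.185e+00) = 25.814747
iter 5: u=1.557501  f(a)=+2.842e-14  f'(a)=-3.185e+00  a ← 25.814747 − (+2.842e-14/-3.185e+00) = 25.814747
converged: |Δa| < 1e-12 after 5 iterations
sag = a·(cosh(S/(2a)) − 1) = 25.814747·(cosh(1.557501) − 1) = 38.174934
T_max/T_min = cosh(S/(2a)) = 2.478803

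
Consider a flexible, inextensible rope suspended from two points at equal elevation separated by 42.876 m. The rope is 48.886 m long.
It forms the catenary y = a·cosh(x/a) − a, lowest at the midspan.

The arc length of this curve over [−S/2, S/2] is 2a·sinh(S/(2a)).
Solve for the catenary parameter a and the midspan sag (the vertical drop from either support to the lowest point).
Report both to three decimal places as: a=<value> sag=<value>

a=23.853 sag=10.300

seed: a₀ = √(S³/(24(L−S))) = √(42.876³/(24·6.010)) = 23.376449
iter 1: u=0.917077  f(a)=+2.578e-01  f'(a)=-5.588e-01  a ← 23.376449 − (+2.578e-01/-5.588e-01) = 23.837919
iter 2: u=0.899323  f(a)=+7.833e-03  f'(a)=-5.253e-01  a ← 23.837919 − (+7.833e-03/-5.253e-01) = 23.852832
iter 3: u=0.898761  f(a)=+7.731e-06  f'(a)=-5.242e-01  a ← 23.852832 − (+7.731e-06/-5.242e-01) = 23.852846
iter 4: u=0.898761  f(a)=+7.546e-12  f'(a)=-5.242e-01  a ← 23.852846 − (+7.546e-12/-5.242e-01) = 23.852846
converged: |Δa| < 1e-12 after 4 iterations
sag = a·(cosh(S/(2a)) − 1) = 23.852846·(cosh(0.898761) − 1) = 10.300024
T_max/T_min = cosh(S/(2a)) = 1.431815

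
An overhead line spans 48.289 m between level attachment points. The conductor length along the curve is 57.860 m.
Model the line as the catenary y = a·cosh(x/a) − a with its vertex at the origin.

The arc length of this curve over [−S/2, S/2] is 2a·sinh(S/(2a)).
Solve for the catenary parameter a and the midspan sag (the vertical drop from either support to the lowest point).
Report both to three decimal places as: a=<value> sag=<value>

a=22.771 sag=14.046

seed: a₀ = √(S³/(24(L−S))) = √(48.289³/(24·9.571)) = 22.140531
iter 1: u=1.090511  f(a)=+5.855e-01  f'(a)=-9.718e-01  a ← 22.140531 − (+5.855e-01/-9.718e-01) = 22.742973
iter 2: u=1.061625  f(a)=+2.475e-02  f'(a)=-8.913e-01  a ← 22.742973 − (+2.475e-02/-8.913e-01) = 22.770739
iter 3: u=1.060330  f(a)=+4.854e-05  f'(a)=-8.878e-01  a ← 22.770739 − (+4.854e-05/-8.878e-01) = 22.770794
iter 4: u=1.060328  f(a)=+1.875e-10  f'(a)=-8.878e-01  a ← 22.770794 − (+1.875e-10/-8.878e-01) = 22.770794
iter 5: u=1.060328  f(a)=+0.000e+00  f'(a)=-8.878e-01  a ← 22.770794 − (+0.000e+00/-8.878e-01) = 22.770794
converged: |Δa| < 1e-12 after 5 iterations
sag = a·(cosh(S/(2a)) − 1) = 22.770794·(cosh(1.060328) − 1) = 14.045696
T_max/T_min = cosh(S/(2a)) = 1.616829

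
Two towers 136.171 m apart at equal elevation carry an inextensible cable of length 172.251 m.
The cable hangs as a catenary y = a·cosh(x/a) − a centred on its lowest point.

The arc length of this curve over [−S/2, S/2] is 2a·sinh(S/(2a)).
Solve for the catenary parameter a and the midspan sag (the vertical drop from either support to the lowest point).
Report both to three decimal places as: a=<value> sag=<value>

seed: a₀ = √(S³/(24(L−S))) = √(136.171³/(24·36.080)) = 53.999291
iter 1: u=1.260859  f(a)=+2.979e+00  f'(a)=-1.561e+00  a ← 53.999291 − (+2.979e+00/-1.561e+00) = 55.907415
iter 2: u=1.217826  f(a)=+1.652e-01  f'(a)=-1.392e+00  a ← 55.907415 − (+1.652e-01/-1.392e+00) = 56.026043
iter 3: u=1.215247  f(a)=+5.738e-04  f'(a)=-1.383e+00  a ← 56.026043 − (+5.738e-04/-1.383e+00) = 56.026458
iter 4: u=1.215238  f(a)=+6.979e-09  f'(a)=-1.383e+00  a ← 56.026458 − (+6.979e-09/-1.383e+00) = 56.026458
iter 5: u=1.215238  f(a)=+2.842e-14  f'(a)=-1.383e+00  a ← 56.026458 − (+2.842e-14/-1.383e+00) = 56.026458
converged: |Δa| < 1e-12 after 5 iterations
sag = a·(cosh(S/(2a)) − 1) = 56.026458·(cosh(1.215238) − 1) = 46.718691
T_max/T_min = cosh(S/(2a)) = 1.833868

a=56.026 sag=46.719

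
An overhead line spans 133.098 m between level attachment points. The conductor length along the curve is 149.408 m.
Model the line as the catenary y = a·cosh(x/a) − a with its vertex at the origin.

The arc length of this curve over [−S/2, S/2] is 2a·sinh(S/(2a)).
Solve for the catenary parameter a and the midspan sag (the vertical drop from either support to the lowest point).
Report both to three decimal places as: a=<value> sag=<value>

a=78.999 sag=29.728

seed: a₀ = √(S³/(24(L−S))) = √(133.098³/(24·16.310)) = 77.611253
iter 1: u=0.857466  f(a)=+6.102e-01  f'(a)=-4.520e-01  a ← 77.611253 − (+6.102e-01/-4.520e-01) = 78.961176
iter 2: u=0.842807  f(a)=+1.628e-02  f'(a)=-4.282e-01  a ← 78.961176 − (+1.628e-02/-4.282e-01) = 78.999206
iter 3: u=0.842401  f(a)=+1.230e-05  f'(a)=-4.275e-01  a ← 78.999206 − (+1.230e-05/-4.275e-01) = 78.999235
iter 4: u=0.842401  f(a)=+7.020e-12  f'(a)=-4.275e-01  a ← 78.999235 − (+7.020e-12/-4.275e-01) = 78.999235
converged: |Δa| < 1e-12 after 4 iterations
sag = a·(cosh(S/(2a)) − 1) = 78.999235·(cosh(0.842401) − 1) = 29.727794
T_max/T_min = cosh(S/(2a)) = 1.376305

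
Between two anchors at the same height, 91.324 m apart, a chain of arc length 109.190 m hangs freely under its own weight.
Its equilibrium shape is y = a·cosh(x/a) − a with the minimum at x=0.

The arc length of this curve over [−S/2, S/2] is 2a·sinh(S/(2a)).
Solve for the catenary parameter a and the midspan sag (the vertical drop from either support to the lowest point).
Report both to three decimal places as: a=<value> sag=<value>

seed: a₀ = √(S³/(24(L−S))) = √(91.324³/(24·17.866)) = 42.146169
iter 1: u=1.083420  f(a)=+1.078e+00  f'(a)=-9.516e-01  a ← 42.146169 − (+1.078e+00/-9.516e-01) = 43.279368
iter 2: u=1.055052  f(a)=+4.502e-02  f'(a)=-8.736e-01  a ← 43.279368 − (+4.502e-02/-8.736e-01) = 43.330901
iter 3: u=1.053798  f(a)=+8.605e-05  f'(a)=-8.703e-01  a ← 43.330901 − (+8.605e-05/-8.703e-01) = 43.331000
iter 4: u=1.053795  f(a)=+3.157e-10  f'(a)=-8.703e-01  a ← 43.331000 − (+3.157e-10/-8.703e-01) = 43.331000
iter 5: u=1.053795  f(a)=+1.421e-14  f'(a)=-8.703e-01  a ← 43.331000 − (+1.421e-14/-8.703e-01) = 43.331000
converged: |Δa| < 1e-12 after 5 iterations
sag = a·(cosh(S/(2a)) − 1) = 43.331000·(cosh(1.053795) − 1) = 26.369714
T_max/T_min = cosh(S/(2a)) = 1.608565

a=43.331 sag=26.370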